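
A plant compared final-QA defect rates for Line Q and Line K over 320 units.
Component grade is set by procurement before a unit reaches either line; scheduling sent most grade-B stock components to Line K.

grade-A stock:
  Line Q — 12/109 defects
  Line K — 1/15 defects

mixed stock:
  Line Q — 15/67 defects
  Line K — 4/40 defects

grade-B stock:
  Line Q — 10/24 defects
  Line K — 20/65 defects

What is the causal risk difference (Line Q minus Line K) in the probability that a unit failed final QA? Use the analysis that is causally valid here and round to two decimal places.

+0.09

Since component grade is a pre-existing factor (not a product of the line) and it affects the outcome on its own, it is a confounder. The stratified rates, not the pooled rate, identify the causal effect.
Adjusting over the population distribution of component grade: 0.388·(0.110−0.067) + 0.334·(0.224−0.100) + 0.278·(0.417−0.308) = +0.089.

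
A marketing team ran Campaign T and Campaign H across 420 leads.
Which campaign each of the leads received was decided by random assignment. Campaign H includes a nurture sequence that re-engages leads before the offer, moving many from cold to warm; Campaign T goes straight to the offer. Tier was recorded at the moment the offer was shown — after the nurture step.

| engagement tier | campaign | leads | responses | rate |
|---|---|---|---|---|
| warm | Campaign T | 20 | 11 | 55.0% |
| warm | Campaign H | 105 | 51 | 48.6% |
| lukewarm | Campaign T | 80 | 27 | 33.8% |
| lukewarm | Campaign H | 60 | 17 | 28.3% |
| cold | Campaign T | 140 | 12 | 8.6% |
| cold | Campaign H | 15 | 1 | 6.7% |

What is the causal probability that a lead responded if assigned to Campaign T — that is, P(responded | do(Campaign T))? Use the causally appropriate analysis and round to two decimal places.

0.21

Campaign T is higher inside every engagement tier stratum but Campaign H is higher in aggregate. Whether to stratify depends on how engagement tier relates to the campaign.
Engagement tier lies on the pathway campaign → engagement tier → outcome, so adjusting for it blocks the indirect effect. For the total causal effect of campaign, use the unadjusted pooled rates.
So P(outcome | do(Campaign T)) is just the pooled rate for Campaign T: 50/240 = 0.208.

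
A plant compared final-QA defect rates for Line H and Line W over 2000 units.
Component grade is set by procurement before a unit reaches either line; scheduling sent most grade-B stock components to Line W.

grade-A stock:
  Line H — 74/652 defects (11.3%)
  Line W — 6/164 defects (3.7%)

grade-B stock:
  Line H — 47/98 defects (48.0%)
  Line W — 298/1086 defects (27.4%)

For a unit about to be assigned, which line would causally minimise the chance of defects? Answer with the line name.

Line W

Component grade differs across lines for reasons unrelated to any effect of the line itself, and it separately predicts the outcome — a classic confounder. We must compare within component grade levels.
Within each level — grade-A stock: 11.3% vs 3.7%; grade-B stock: 48.0% vs 27.4% — Line W is lower every time.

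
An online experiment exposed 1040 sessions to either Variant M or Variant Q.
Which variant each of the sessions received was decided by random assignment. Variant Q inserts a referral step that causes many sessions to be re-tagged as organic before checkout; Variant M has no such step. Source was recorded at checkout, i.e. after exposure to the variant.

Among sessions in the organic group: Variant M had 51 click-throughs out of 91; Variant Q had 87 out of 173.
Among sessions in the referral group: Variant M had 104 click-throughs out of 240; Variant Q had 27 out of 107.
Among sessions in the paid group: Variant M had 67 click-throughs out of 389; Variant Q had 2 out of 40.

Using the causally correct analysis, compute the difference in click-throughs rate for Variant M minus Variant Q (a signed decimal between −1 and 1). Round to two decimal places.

The distribution of traffic source is itself part of what the variant does — it is an intermediate outcome. Holding it fixed would remove that part of the effect; the total effect is the pooled difference.
The causal difference is the pooled difference: 0.308 − 0.362 = -0.054.

-0.05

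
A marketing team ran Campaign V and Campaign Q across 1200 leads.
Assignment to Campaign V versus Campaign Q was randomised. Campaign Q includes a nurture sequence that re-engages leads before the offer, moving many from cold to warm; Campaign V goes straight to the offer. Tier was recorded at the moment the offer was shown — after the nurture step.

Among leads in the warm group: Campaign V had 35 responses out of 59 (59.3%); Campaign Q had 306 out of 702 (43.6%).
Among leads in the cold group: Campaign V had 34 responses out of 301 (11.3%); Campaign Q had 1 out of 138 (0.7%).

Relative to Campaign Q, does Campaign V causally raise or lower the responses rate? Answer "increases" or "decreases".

Engagement tier is recorded after the campaign and is itself shifted by it — it sits on the causal path from campaign to outcome. Conditioning on a mediator would strip out part of the effect we want; the pooled comparison gives the total causal effect.
Pooled: Campaign V 19.2% vs Campaign Q 36.5%; Campaign Q is higher overall.

decreases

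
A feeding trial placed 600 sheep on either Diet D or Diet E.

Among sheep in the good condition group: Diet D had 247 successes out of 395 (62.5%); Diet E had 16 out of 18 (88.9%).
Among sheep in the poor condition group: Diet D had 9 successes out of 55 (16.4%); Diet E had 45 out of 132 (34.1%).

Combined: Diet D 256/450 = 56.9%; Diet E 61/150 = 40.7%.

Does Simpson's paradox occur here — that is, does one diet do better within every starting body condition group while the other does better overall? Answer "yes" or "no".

yes

Within each starting body condition level (good condition 62.5% vs 88.9%; poor condition 16.4% vs 34.1%), Diet E has the higher rate every time. Pooled: 56.9% vs 40.7% — Diet D has the higher rate overall. The two comparisons disagree.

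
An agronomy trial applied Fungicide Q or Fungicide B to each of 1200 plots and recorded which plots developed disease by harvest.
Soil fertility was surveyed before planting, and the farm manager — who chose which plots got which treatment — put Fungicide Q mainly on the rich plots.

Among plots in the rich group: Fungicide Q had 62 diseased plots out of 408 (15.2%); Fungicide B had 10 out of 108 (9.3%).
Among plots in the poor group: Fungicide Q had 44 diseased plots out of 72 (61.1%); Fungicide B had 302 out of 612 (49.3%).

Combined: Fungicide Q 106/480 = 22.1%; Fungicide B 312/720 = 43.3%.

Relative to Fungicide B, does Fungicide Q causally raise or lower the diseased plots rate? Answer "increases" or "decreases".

The soil fertility-specific comparison favours Fungicide B throughout, but the pooled figures favour Fungicide Q. The question is whether to condition on soil fertility.
Soil fertility is set before the fungicide has any effect — it is not caused by the fungicide — and it independently drives the outcome. That makes it a confounder, so the causal comparison is within soil fertility levels.
Within each level — rich: 15.2% vs 9.3%; poor: 61.1% vs 49.3% — Fungicide B is lower every time.

increases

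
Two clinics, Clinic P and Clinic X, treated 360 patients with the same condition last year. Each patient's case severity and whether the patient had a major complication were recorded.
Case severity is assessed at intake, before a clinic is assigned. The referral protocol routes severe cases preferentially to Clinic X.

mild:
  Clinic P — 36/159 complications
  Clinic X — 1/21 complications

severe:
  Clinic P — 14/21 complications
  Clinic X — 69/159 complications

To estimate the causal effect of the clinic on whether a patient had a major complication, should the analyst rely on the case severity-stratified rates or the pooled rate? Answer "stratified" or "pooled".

The case severity-specific comparison favours Clinic X throughout, but the pooled figures favour Clinic P. The question is whether to condition on case severity.
Case severity is set before the clinic has any effect — it is not caused by the clinic — and it independently drives the outcome. That makes it a confounder, so the causal comparison is within case severity levels.
Within each level — mild: 22.6% vs 4.8%; severe: 66.7% vs 43.4% — Clinic X is lower every time.

stratified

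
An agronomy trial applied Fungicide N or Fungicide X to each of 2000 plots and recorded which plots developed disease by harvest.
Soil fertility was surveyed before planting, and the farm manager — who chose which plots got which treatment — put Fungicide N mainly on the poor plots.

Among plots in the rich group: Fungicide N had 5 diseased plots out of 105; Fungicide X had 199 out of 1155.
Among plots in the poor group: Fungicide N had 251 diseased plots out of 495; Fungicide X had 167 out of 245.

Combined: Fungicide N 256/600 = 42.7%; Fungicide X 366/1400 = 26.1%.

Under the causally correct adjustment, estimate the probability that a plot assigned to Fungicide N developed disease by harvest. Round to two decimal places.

0.22

The stratified and pooled comparisons disagree (Fungicide N wins within each soil fertility; Fungicide X wins overall), so the answer turns on the causal role of soil fertility.
Soil fertility satisfies the back-door criterion: it is not a descendant of the fungicide, and it blocks the spurious path from fungicide to outcome. Adjusting for it (i.e., using the within-soil fertility rates) gives the causal effect.
Standardising Fungicide N to the population soil fertility mix: 0.630·5/105 + 0.370·251/495 = 0.218.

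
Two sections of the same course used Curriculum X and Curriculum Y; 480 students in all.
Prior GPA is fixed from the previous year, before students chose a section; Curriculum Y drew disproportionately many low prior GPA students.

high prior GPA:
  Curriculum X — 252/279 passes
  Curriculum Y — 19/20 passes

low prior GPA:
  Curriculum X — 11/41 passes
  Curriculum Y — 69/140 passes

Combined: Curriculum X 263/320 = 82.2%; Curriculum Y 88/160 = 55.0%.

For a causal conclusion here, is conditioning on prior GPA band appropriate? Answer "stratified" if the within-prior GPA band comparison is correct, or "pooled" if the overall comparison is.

stratified

The imbalance in prior GPA band arose from how students were allocated, not from anything the teaching method did; and prior GPA band independently affects the outcome. The pooled gap is confounded — condition on prior GPA band.
Within each level — high prior GPA: 90.3% vs 95.0%; low prior GPA: 26.8% vs 49.3% — Curriculum Y is higher every time.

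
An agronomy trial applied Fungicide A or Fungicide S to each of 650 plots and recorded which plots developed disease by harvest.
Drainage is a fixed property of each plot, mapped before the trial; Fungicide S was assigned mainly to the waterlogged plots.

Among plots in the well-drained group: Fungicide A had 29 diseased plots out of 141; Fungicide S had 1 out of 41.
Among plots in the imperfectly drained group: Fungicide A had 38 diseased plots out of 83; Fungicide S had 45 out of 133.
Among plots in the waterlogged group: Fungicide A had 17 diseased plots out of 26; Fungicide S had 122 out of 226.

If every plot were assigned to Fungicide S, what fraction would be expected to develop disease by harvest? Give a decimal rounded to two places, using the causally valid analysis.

Fungicide S is lower inside every field drainage stratum but Fungicide A is lower in aggregate. Whether to stratify depends on how field drainage relates to the fungicide.
Field drainage satisfies the back-door criterion: it is not a descendant of the fungicide, and it blocks the spurious path from fungicide to outcome. Adjusting for it (i.e., using the within-field drainage rates) gives the causal effect.
Standardising Fungicide S to the population field drainage mix: 0.280·1/41 + 0.332·45/133 + 0.388·122/226 = 0.329.

0.33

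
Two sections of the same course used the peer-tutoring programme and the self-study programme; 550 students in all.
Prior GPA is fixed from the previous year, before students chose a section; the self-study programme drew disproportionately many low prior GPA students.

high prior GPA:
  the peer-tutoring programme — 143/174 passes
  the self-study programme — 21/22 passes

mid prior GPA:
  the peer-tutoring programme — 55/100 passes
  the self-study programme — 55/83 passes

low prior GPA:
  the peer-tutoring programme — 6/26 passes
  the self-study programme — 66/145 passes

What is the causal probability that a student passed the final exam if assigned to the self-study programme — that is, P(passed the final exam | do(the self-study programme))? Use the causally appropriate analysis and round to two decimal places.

Since prior GPA band is a pre-existing factor (not a product of the teaching method) and it affects the outcome on its own, it is a confounder. The stratified rates, not the pooled rate, identify the causal effect.
Standardising the self-study programme to the population prior GPA band mix: 0.356·21/22 + 0.333·55/83 + 0.311·66/145 = 0.702.

0.70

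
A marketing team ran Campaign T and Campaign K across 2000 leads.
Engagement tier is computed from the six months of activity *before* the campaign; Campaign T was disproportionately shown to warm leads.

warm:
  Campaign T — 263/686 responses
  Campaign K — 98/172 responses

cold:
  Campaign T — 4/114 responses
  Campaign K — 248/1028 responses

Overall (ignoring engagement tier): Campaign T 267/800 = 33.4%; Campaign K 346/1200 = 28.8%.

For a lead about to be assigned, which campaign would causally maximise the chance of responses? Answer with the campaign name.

Campaign K

Nothing the campaign does changes engagement tier; the imbalance is an allocation artefact. With engagement tier also predicting the outcome, the pooled figure is confounded, and the within-stratum comparison is the causal one.
Within each level — warm: 38.3% vs 57.0%; cold: 3.5% vs 24.1% — Campaign K is higher every time.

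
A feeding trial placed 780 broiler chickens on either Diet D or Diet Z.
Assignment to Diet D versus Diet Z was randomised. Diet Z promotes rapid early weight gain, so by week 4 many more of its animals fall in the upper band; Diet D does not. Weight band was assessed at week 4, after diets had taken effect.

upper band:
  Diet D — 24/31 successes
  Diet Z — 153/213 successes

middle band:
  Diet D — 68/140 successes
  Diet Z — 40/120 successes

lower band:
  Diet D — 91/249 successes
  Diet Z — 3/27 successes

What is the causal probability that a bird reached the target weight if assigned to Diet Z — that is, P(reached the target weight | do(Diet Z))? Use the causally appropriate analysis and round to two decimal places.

0.54

Week-4 weight band is downstream of the diet. One should not condition on a consequence of treatment, so the overall rates are the right comparison.
So P(outcome | do(Diet Z)) is just the pooled rate for Diet Z: 196/360 = 0.544.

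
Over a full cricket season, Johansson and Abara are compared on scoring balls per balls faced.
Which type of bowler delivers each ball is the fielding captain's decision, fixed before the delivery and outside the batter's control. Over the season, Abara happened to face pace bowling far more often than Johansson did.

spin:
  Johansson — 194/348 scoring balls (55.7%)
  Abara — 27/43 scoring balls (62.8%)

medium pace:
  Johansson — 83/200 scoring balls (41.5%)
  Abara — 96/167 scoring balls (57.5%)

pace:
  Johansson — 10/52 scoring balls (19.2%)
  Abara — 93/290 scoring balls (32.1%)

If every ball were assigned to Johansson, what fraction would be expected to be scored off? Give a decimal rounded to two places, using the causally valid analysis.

0.40

Bowling type satisfies the back-door criterion: it is not a descendant of the player, and it blocks the spurious path from player to outcome. Adjusting for it (i.e., using the within-bowling type rates) gives the causal effect.
Standardising Johansson to the population bowling type mix: 0.355·194/348 + 0.334·83/200 + 0.311·10/52 = 0.396.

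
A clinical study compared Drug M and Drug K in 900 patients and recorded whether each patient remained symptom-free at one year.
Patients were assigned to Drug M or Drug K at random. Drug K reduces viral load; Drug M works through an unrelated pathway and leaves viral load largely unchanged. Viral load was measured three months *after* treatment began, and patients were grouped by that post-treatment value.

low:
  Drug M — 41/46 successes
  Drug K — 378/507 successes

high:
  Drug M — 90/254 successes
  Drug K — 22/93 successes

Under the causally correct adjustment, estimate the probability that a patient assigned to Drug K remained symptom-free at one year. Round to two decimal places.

Drug M is higher inside every viral load stratum but Drug K is higher in aggregate. Whether to stratify depends on how viral load relates to the drug.
Viral load is recorded after the drug and is itself shifted by it — it sits on the causal path from drug to outcome. Conditioning on a mediator would strip out part of the effect we want; the pooled comparison gives the total causal effect.
So P(outcome | do(Drug K)) is just the pooled rate for Drug K: 400/600 = 0.667.

0.67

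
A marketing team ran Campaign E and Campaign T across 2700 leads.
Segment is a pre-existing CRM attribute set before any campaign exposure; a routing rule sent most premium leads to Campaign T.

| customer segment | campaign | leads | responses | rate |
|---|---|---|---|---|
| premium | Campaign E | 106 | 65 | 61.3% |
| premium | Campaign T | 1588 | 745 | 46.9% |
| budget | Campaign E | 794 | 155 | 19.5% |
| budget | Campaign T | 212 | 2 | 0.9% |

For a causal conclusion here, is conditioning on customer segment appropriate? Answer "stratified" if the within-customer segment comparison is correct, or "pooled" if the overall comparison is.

stratified

The customer segment-specific comparison favours Campaign E throughout, but the pooled figures favour Campaign T. The question is whether to condition on customer segment.
The imbalance in customer segment arose from how leads were allocated, not from anything the campaign did; and customer segment independently affects the outcome. The pooled gap is confounded — condition on customer segment.
Within each level — premium: 61.3% vs 46.9%; budget: 19.5% vs 0.9% — Campaign E is higher every time.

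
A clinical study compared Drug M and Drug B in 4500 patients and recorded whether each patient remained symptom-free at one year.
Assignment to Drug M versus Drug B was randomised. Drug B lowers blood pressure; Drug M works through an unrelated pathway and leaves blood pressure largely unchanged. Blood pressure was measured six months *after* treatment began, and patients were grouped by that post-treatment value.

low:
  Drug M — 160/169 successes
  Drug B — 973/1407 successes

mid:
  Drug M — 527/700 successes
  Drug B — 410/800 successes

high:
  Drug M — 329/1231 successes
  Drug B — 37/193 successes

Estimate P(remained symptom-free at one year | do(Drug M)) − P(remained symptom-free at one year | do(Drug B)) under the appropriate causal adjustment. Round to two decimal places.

-0.11

The blood pressure-specific comparison favours Drug M throughout, but the pooled figures favour Drug B. The question is whether to condition on blood pressure.
Stratifying would compare drugs among patients the drugs themselves sorted into blood pressure groups — a form of selection on an intermediate. The unconditioned pooled rates give the total causal effect.
The causal difference is the pooled difference: 0.484 − 0.592 = -0.108.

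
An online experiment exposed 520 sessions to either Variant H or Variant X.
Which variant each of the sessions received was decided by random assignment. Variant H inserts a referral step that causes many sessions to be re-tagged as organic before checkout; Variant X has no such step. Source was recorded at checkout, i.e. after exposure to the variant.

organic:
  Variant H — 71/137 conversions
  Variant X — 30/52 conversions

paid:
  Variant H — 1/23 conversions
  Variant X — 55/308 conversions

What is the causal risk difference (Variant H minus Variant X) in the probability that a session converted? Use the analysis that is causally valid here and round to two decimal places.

Within every traffic source level Variant X has the higher rate, yet pooled Variant H does — Simpson's reversal.
Traffic source is downstream of the variant. One should not condition on a consequence of treatment, so the overall rates are the right comparison.
The causal difference is the pooled difference: 0.450 − 0.236 = +0.214.

+0.21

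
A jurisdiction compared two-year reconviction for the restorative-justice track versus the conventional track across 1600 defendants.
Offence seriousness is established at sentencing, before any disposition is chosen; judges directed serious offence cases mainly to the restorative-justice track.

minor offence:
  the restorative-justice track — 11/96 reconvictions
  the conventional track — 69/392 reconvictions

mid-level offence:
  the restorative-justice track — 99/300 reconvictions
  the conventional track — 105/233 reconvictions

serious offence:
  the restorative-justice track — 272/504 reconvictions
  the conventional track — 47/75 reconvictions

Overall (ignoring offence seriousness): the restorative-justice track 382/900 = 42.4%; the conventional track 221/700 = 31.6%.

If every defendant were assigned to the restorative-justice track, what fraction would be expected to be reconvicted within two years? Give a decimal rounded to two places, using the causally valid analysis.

0.34

The offence seriousness-specific comparison favours the restorative-justice track throughout, but the pooled figures favour the conventional track. The question is whether to condition on offence seriousness.
Offence seriousness is set before the disposition has any effect — it is not caused by the disposition — and it independently drives the outcome. That makes it a confounder, so the causal comparison is within offence seriousness levels.
Standardising the restorative-justice track to the population offence seriousness mix: 0.305·11/96 + 0.333·99/300 + 0.362·272/504 = 0.340.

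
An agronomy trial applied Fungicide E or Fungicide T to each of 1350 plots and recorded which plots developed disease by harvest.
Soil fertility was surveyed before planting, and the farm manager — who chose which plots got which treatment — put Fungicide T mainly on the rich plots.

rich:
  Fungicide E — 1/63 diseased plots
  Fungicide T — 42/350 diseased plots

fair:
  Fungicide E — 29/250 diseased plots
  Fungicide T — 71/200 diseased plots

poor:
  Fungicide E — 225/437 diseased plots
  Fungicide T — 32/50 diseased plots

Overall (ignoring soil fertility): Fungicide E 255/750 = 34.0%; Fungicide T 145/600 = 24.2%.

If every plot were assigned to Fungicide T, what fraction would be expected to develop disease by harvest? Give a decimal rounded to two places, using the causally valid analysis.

Soil fertility differs across fungicides for reasons unrelated to any effect of the fungicide itself, and it separately predicts the outcome — a classic confounder. We must compare within soil fertility levels.
Standardising Fungicide T to the population soil fertility mix: 0.306·42/350 + 0.333·71/200 + 0.361·32/50 = 0.386.

0.39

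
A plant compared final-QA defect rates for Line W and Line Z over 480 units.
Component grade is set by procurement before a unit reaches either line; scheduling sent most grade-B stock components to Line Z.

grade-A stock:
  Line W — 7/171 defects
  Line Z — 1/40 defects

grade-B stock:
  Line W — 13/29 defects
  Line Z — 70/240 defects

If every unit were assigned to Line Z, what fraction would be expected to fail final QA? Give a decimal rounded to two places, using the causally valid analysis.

0.17

The component grade-specific comparison favours Line Z throughout, but the pooled figures favour Line W. The question is whether to condition on component grade.
Component grade is set before the line has any effect — it is not caused by the line — and it independently drives the outcome. That makes it a confounder, so the causal comparison is within component grade levels.
Standardising Line Z to the population component grade mix: 0.440·1/40 + 0.560·70/240 = 0.174.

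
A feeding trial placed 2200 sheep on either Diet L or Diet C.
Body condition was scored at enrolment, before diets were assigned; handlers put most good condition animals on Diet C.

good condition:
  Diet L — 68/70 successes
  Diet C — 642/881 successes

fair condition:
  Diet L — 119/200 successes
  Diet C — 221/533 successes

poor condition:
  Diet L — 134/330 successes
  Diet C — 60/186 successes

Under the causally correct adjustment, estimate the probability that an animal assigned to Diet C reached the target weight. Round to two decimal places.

Within every starting body condition level Diet L has the higher rate, yet pooled Diet C does — Simpson's reversal.
Nothing the diet does changes starting body condition; the imbalance is an allocation artefact. With starting body condition also predicting the outcome, the pooled figure is confounded, and the within-stratum comparison is the causal one.
Standardising Diet C to the population starting body condition mix: 0.432·642/881 + 0.333·221/533 + 0.235·60/186 = 0.529.

0.53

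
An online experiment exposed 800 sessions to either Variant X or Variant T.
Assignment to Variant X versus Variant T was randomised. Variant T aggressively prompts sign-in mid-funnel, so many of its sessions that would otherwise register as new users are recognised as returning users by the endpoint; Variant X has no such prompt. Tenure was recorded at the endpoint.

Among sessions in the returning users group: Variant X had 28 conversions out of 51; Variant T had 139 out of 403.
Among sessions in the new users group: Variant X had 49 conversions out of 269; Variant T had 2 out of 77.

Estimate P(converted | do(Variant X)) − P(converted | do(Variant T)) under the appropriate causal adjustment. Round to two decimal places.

The user tenure-specific comparison favours Variant X throughout, but the pooled figures favour Variant T. The question is whether to condition on user tenure.
User tenure lies on the pathway variant → user tenure → outcome, so adjusting for it blocks the indirect effect. For the total causal effect of variant, use the unadjusted pooled rates.
The causal difference is the pooled difference: 0.241 − 0.294 = -0.053.

-0.05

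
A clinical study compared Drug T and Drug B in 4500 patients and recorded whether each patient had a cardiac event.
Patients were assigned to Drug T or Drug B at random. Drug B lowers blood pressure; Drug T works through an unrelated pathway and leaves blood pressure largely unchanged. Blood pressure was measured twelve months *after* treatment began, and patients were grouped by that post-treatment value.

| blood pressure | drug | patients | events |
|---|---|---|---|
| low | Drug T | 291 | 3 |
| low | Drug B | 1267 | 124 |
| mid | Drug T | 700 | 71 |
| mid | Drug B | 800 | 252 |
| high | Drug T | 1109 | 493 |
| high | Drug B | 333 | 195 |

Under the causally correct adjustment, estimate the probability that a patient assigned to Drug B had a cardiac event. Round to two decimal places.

Blood pressure here is a post-treatment variable shaped by the drug; conditioning on it would introduce bias rather than remove it. The overall comparison is the causal one.
So P(outcome | do(Drug B)) is just the pooled rate for Drug B: 571/2400 = 0.238.

0.24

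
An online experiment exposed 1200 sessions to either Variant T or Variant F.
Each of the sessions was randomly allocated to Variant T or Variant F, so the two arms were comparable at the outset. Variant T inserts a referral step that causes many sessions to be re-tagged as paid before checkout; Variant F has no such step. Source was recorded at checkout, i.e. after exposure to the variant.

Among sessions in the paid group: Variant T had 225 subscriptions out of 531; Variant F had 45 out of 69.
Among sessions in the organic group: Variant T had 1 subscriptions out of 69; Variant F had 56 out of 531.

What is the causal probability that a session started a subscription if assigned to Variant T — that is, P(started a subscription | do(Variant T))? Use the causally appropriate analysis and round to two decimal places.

0.38

The traffic source-specific comparison favours Variant F throughout, but the pooled figures favour Variant T. The question is whether to condition on traffic source.
Traffic source is downstream of the variant. One should not condition on a consequence of treatment, so the overall rates are the right comparison.
So P(outcome | do(Variant T)) is just the pooled rate for Variant T: 226/600 = 0.377.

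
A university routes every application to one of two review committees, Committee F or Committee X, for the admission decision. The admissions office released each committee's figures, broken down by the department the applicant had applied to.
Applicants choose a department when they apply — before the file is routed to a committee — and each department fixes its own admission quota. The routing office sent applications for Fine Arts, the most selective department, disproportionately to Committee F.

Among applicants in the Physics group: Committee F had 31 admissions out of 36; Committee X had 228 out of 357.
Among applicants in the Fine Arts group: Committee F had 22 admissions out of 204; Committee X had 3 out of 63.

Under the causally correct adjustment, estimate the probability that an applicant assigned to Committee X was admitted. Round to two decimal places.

The department-specific comparison favours Committee F throughout, but the pooled figures favour Committee X. The question is whether to condition on department.
Since department is a pre-existing factor (not a product of the review committee) and it affects the outcome on its own, it is a confounder. The stratified rates, not the pooled rate, identify the causal effect.
Standardising Committee X to the population department mix: 0.595·228/357 + 0.405·3/63 = 0.400.

0.40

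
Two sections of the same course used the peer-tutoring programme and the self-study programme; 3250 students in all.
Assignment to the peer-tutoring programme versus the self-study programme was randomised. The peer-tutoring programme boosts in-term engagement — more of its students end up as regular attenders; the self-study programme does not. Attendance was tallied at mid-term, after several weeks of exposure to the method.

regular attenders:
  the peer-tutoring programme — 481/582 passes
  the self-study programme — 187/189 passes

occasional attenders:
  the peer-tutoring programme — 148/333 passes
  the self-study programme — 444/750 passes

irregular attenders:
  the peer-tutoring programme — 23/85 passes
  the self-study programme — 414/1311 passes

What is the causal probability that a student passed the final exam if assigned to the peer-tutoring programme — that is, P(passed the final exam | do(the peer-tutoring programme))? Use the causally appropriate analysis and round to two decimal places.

The stratified and pooled comparisons disagree (the self-study programme wins within each mid-term attendance; the peer-tutoring programme wins overall), so the answer turns on the causal role of mid-term attendance.
The distribution of mid-term attendance is itself part of what the teaching method does — it is an intermediate outcome. Holding it fixed would remove that part of the effect; the total effect is the pooled difference.
So P(outcome | do(the peer-tutoring programme)) is just the pooled rate for the peer-tutoring programme: 652/1000 = 0.652.

0.65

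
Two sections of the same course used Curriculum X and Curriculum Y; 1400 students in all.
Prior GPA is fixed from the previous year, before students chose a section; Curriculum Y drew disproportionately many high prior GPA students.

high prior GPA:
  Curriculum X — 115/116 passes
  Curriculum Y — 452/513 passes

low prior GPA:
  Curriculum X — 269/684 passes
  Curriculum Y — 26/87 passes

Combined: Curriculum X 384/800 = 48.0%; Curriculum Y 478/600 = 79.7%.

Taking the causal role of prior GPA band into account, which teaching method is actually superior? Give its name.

Here prior GPA band is a common cause — it drives both which teaching method a case falls under and the outcome. The crude comparison mixes populations; the stratum-specific rates are the causally relevant ones.
Within each level — high prior GPA: 99.1% vs 88.1%; low prior GPA: 39.3% vs 29.9% — Curriculum X is higher every time.

Curriculum X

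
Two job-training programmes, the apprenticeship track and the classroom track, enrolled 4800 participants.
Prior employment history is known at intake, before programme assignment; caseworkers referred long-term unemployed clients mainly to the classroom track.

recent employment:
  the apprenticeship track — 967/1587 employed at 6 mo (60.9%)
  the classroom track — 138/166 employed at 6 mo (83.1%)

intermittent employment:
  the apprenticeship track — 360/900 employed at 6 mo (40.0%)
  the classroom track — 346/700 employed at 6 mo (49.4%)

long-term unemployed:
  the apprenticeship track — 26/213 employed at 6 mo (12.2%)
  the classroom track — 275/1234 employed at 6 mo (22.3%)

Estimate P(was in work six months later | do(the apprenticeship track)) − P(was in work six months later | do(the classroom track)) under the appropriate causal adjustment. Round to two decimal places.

-0.14

Since prior employment history is a pre-existing factor (not a product of the programme) and it affects the outcome on its own, it is a confounder. The stratified rates, not the pooled rate, identify the causal effect.
Adjusting over the population distribution of prior employment history: 0.365·(0.609−0.831) + 0.333·(0.400−0.494) + 0.301·(0.122−0.223) = -0.143.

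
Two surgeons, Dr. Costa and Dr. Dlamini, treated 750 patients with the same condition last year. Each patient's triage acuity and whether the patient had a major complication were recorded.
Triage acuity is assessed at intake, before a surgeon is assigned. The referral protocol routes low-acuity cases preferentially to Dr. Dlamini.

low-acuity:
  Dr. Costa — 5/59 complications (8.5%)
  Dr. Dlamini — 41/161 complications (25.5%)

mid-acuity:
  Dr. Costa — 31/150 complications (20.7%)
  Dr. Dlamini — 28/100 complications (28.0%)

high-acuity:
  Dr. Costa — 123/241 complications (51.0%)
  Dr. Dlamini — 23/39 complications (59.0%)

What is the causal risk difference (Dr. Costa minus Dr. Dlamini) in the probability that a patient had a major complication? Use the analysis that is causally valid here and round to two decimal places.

The stratified and pooled comparisons disagree (Dr. Costa wins within each triage acuity; Dr. Dlamini wins overall), so the answer turns on the causal role of triage acuity.
Here triage acuity is a common cause — it drives both which surgeon a case falls under and the outcome. The crude comparison mixes populations; the stratum-specific rates are the causally relevant ones.
Adjusting over the population distribution of triage acuity: 0.293·(0.085−0.255) + 0.333·(0.207−0.280) + 0.373·(0.510−0.590) = -0.104.

-0.10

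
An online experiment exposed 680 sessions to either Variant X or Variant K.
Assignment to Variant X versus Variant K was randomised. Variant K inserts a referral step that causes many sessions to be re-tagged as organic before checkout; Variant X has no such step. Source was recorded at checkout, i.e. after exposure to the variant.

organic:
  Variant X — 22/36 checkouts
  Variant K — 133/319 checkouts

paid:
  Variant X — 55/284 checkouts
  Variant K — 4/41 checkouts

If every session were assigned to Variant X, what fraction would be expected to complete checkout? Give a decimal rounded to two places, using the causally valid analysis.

Within every traffic source level Variant X has the higher rate, yet pooled Variant K does — Simpson's reversal.
Traffic source is recorded after the variant and is itself shifted by it — it sits on the causal path from variant to outcome. Conditioning on a mediator would strip out part of the effect we want; the pooled comparison gives the total causal effect.
So P(outcome | do(Variant X)) is just the pooled rate for Variant X: 77/320 = 0.241.

0.24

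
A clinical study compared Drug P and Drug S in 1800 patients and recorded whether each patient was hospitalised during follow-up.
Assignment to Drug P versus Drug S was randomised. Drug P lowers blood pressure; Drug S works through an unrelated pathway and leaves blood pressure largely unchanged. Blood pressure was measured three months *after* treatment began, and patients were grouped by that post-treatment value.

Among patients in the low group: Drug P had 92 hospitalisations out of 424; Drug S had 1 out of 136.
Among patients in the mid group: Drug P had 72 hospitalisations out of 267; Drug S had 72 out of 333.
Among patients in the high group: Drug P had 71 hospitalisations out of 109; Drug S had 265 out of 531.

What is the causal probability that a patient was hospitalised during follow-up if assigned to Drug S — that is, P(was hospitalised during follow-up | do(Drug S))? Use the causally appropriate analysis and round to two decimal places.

0.34

The distribution of blood pressure is itself part of what the drug does — it is an intermediate outcome. Holding it fixed would remove that part of the effect; the total effect is the pooled difference.
So P(outcome | do(Drug S)) is just the pooled rate for Drug S: 338/1000 = 0.338.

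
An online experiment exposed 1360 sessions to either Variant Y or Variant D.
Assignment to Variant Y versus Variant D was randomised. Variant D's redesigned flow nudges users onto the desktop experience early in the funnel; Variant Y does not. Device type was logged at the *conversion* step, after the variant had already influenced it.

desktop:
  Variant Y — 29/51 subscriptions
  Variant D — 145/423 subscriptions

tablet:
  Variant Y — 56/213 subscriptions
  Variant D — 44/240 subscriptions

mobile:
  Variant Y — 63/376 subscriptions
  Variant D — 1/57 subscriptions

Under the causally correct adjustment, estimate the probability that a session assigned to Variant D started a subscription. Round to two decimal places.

Device type here is a post-treatment variable shaped by the variant; conditioning on it would introduce bias rather than remove it. The overall comparison is the causal one.
So P(outcome | do(Variant D)) is just the pooled rate for Variant D: 190/720 = 0.264.

0.26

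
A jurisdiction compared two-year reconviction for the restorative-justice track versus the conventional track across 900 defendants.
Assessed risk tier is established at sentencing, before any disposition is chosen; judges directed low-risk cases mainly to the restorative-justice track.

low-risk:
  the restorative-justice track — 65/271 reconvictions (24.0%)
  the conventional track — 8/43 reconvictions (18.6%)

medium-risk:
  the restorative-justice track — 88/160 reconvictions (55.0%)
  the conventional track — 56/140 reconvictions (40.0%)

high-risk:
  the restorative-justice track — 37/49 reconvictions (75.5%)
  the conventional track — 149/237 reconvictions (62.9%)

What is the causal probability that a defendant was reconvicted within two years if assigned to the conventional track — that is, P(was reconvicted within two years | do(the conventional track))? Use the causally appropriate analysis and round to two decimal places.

0.40

The stratified and pooled comparisons disagree (the conventional track wins within each assessed risk tier; the restorative-justice track wins overall), so the answer turns on the causal role of assessed risk tier.
The imbalance in assessed risk tier arose from how defendants were allocated, not from anything the disposition did; and assessed risk tier independently affects the outcome. The pooled gap is confounded — condition on assessed risk tier.
Standardising the conventional track to the population assessed risk tier mix: 0.349·8/43 + 0.333·56/140 + 0.318·149/237 = 0.398.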